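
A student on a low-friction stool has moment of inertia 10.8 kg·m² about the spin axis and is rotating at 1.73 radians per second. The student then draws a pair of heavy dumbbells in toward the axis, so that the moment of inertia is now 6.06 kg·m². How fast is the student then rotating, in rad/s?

ω₂ ≈ 3.08 rad/s

No external torque acts about the spin axis, so angular momentum is conserved.
ω₂ = I₁ω₁ / I₂ = (10.80)(1.73 rad/s) / (6.060) = 3.083 rad/s.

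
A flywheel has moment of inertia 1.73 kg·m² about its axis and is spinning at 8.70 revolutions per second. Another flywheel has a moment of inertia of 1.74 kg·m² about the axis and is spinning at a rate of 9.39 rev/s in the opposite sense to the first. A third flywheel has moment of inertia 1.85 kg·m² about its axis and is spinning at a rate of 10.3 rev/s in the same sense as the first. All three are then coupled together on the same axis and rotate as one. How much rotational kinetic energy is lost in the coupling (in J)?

ΔKE lost ≈ 8320 J

The coupling torques are internal; angular momentum about the shared axis is conserved.
Taking A's sense as positive: L = (1.730)(8.70) − (1.740)(9.39) + (1.850)(10.3) = 17.77 kg·m²·rev/s.
Combined I = 1.730 + 1.740 + 1.850 = 5.320 kg·m².
ω_f = L / I = 17.77 / 5.320 = 3.340 rev/s.
KE_i = ½ΣIω² = 9487 J; KE_f = ½(5.320)(20.98)² = 1171 J.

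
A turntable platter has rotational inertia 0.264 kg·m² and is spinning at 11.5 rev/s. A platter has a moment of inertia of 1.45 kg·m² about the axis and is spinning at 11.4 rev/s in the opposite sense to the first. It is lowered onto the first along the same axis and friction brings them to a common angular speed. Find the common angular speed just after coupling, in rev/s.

|ω_f| ≈ 7.87 rev/s

No external torque acts about the common axis, so total angular momentum is conserved.
Taking A's sense as positive: L = (0.2640)(11.5) − (1.450)(11.4) = -13.49 kg·m²·rev/s.
Combined I = 0.2640 + 1.450 = 1.714 kg·m².
ω_f = L / I = -13.49 / 1.714 = -7.873 rev/s.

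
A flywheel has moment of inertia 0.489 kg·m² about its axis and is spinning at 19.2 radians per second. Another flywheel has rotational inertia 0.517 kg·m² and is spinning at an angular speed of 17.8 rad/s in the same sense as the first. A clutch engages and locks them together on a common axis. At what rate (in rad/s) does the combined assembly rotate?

|ω_f| ≈ 18.5 rad/s

No external torque acts about the common axis, so total angular momentum is conserved.
Taking A's sense as positive: L = (0.4890)(19.2) + (0.5170)(17.8) = 18.59 kg·m²·rad/s.
Combined I = 0.4890 + 0.5170 = 1.006 kg·m².
ω_f = L / I = 18.59 / 1.006 = 18.48 rad/s.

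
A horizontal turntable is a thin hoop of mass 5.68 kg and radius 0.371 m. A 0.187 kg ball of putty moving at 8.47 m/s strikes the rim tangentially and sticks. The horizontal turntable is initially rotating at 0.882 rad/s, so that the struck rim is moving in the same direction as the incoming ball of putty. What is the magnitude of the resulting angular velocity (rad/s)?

|ω_f| ≈ 1.58 rad/s

The axle reaction passes through the axle and exerts no torque about it; angular momentum about the axle is conserved through the impact.
I_p = (5.68)(0.371)² = 0.7818 kg·m². Taking the sense of the ball of putty's angular momentum as positive, L_{ball} = m v R = (0.187)(8.47)(0.371) = 0.5876 kg·m²/s.
L_i = +I_p ω_p + m v R = +(0.7818)(0.882) + 0.5876 = 1.277 kg·m²/s.
After sticking, I_f = I_p + m R² = 0.7818 + (0.187)(0.371)² = 0.8075 kg·m².
ω_f = L_i / I_f = 1.277 / 0.8075 = 1.582 rad/s.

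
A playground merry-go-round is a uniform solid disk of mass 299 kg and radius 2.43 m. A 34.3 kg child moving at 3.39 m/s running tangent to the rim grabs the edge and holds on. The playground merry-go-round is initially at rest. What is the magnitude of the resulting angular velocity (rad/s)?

The axle reaction passes through the axle and exerts no torque about it; angular momentum about the axle is conserved through the impact.
I_p = ½(299)(2.43)² = 882.8 kg·m². Taking the sense of the child's angular momentum as positive, L_{child} = m v R = (34.3)(3.39)(2.43) = 282.6 kg·m²/s.
L_i = 0 + 282.6 = 282.6 kg·m²/s.
After sticking, I_f = I_p + m R² = 882.8 + (34.3)(2.43)² = 1085 kg·m².
ω_f = L_i / I_f = 282.6 / 1085 = 0.2603 rad/s.

|ω_f| ≈ 0.260 rad/s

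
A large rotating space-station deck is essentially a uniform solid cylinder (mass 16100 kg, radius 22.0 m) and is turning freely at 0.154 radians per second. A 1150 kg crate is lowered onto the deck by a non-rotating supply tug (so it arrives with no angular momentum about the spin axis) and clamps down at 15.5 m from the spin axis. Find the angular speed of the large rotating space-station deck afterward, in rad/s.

ω_f ≈ 0.144 rad/s

The added mass arrives with no angular momentum about the spin axis, and any external torque about the spin axis is negligible, so the system's angular momentum is conserved.
I_p = ½(16100)(22.0)² = 3.896e+06 kg·m².
Added inertia Σmr² = (1150)(15.5)² = 2.763e+05 kg·m²; I_f = 3.896e+06 + 2.763e+05 = 4.172e+06 kg·m².
ω_f = I_p ω_i / I_f = (3.896e+06)(0.154) / 4.172e+06 = 0.1438 rad/s.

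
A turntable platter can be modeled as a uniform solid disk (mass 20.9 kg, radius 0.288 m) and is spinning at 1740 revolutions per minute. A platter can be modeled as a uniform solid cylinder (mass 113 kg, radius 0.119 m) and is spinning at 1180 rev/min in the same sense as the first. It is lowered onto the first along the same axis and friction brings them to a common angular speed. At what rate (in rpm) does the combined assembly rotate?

No external torque acts about the common axis, so total angular momentum is conserved.
Moments of inertia: I_A = ½(20.9)(0.288)² = 0.8668 kg·m²; I_B = ½(113)(0.119)² = 0.8001 kg·m².
Taking A's sense as positive: L = (0.8668)(1740) + (0.8001)(1180) = 2452 kg·m²·rpm.
Combined I = 0.8668 + 0.8001 = 1.667 kg·m².
ω_f = L / I = 2452 / 1.667 = 1471 rpm.

|ω_f| ≈ 1470 rpm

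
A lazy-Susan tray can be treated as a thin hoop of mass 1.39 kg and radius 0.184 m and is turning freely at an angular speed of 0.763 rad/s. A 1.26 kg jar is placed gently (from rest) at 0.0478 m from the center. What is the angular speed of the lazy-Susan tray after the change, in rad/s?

The added mass arrives with no angular momentum about the center, and any external torque about the center is negligible, so the system's angular momentum is conserved.
I_p = (1.39)(0.184)² = 0.04706 kg·m².
Added inertia Σmr² = (1.26)(0.0478)² = 0.002879 kg·m²; I_f = 0.04706 + 0.002879 = 0.04994 kg·m².
ω_f = I_p ω_i / I_f = (0.04706)(0.763) / 0.04994 = 0.7190 rad/s.

ω_f ≈ 0.719 rad/s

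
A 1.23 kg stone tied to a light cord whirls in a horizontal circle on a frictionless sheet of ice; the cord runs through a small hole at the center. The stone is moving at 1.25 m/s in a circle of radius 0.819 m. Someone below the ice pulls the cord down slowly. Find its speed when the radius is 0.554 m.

v₂ ≈ 1.85 m/s

The only horizontal force on the mass is along the cord (radial), so it exerts no torque about the hole and angular momentum m v r is conserved.
v₂ = v₁ r₁ / r₂ = (1.25)(0.819) / (0.554) = 1.848 m/s.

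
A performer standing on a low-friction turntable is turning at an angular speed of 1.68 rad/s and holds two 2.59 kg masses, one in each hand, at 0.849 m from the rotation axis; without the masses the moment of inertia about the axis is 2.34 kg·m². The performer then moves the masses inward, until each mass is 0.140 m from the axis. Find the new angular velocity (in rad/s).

With no external torque about the axis, L is conserved: I₁ω₁ = I₂ω₂.
I₁ = 2.34 + 2(2.59)(0.849)² = 6.074 kg·m²; I₂ = 2.34 + 2(2.59)(0.140)² = 2.442 kg·m².
ω₂ = I₁ω₁ / I₂ = (6.074)(1.68 rad/s) / (2.442) = 4.179 rad/s.

ω₂ ≈ 4.18 rad/s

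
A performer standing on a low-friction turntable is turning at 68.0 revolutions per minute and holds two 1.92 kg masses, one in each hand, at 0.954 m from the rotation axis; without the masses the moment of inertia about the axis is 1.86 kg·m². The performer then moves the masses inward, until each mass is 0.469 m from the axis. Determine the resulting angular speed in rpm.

No external torque acts about the spin axis, so angular momentum is conserved.
I₁ = 1.86 + 2(1.92)(0.954)² = 5.355 kg·m²; I₂ = 1.86 + 2(1.92)(0.469)² = 2.705 kg·m².
ω₂ = I₁ω₁ / I₂ = (5.355)(68.0 rpm) / (2.705) = 134.6 rpm.

ω₂ ≈ 135 rpm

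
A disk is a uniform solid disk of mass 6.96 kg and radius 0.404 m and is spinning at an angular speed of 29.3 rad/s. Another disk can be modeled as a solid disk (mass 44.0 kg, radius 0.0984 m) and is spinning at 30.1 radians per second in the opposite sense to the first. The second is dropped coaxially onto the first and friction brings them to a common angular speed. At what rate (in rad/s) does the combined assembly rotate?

|ω_f| ≈ 13.1 rad/s

No external torque acts about the common axis, so total angular momentum is conserved.
Moments of inertia: I_A = ½(6.96)(0.404)² = 0.5680 kg·m²; I_B = ½(44.0)(0.0984)² = 0.2130 kg·m².
Taking A's sense as positive: L = (0.5680)(29.3) − (0.2130)(30.1) = 10.23 kg·m²·rad/s.
Combined I = 0.5680 + 0.2130 = 0.7810 kg·m².
ω_f = L / I = 10.23 / 0.7810 = 13.10 rad/s.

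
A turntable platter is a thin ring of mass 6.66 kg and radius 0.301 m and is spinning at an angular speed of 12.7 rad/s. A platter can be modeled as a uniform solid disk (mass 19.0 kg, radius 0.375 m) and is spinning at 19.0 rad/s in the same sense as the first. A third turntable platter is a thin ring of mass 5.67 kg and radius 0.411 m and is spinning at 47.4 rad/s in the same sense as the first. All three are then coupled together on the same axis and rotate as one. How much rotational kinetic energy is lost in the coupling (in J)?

ΔKE lost ≈ 304 J

The coupling torques are internal; angular momentum about the shared axis is conserved.
Moments of inertia: I_A = (6.66)(0.301)² = 0.6034 kg·m²; I_B = ½(19.0)(0.375)² = 1.336 kg·m²; I_C = (5.67)(0.411)² = 0.9578 kg·m².
Taking A's sense as positive: L = (0.6034)(12.7) + (1.336)(19.0) + (0.9578)(47.4) = 78.44 kg·m²·rad/s.
Combined I = 0.6034 + 1.336 + 0.9578 = 2.897 kg·m².
ω_f = L / I = 78.44 / 2.897 = 27.08 rad/s.
KE_i = ½ΣIω² = 1366 J; KE_f = ½(2.897)(27.08)² = 1062 J.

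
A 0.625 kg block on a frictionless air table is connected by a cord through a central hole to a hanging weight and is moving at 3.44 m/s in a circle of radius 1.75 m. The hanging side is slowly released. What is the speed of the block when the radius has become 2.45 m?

v₂ ≈ 2.46 m/s

Central (radial) force ⇒ zero torque about the center ⇒ m v r is constant.
v₂ = v₁ r₁ / r₂ = (3.44)(1.75) / (2.45) = 2.457 m/s.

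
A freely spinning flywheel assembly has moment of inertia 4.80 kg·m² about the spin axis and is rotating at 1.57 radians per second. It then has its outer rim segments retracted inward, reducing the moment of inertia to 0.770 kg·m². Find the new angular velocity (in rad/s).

ω₂ ≈ 9.79 rad/s

With no external torque about the axis, L is conserved: I₁ω₁ = I₂ω₂.
ω₂ = I₁ω₁ / I₂ = (4.800)(1.57 rad/s) / (0.7700) = 9.787 rad/s.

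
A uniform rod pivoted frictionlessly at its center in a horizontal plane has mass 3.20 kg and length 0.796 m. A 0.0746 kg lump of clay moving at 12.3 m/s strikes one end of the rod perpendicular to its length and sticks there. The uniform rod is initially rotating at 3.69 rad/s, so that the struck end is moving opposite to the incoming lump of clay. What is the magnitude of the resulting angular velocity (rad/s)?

|ω_f| ≈ 1.43 rad/s

About the pivot the impulsive forces during the collision are internal, so angular momentum about that axis is conserved.
I_p = (1/12)(3.20)(0.796)² = 0.1690 kg·m². Taking the sense of the lump of clay's angular momentum as positive, L_{lump} = m v R = (0.0746)(12.3)(0.796/2) = 0.3652 kg·m²/s.
L_i = −I_p ω_p + m v R = −(0.1690)(3.69) + 0.3652 = -0.2583 kg·m²/s.
After sticking, I_f = I_p + m R² = 0.1690 + (0.0746)(0.796/2)² = 0.1808 kg·m².
ω_f = L_i / I_f = -0.2583 / 0.1808 = -1.429 rad/s.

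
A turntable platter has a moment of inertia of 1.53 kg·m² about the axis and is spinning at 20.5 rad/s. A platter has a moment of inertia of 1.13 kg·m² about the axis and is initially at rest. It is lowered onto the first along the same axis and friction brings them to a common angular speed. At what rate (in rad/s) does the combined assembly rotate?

|ω_f| ≈ 11.8 rad/s

No external torque acts about the common axis, so total angular momentum is conserved.
Taking A's sense as positive: L = (1.530)(20.5) = 31.37 kg·m²·rad/s.
Combined I = 1.530 + 1.130 = 2.660 kg·m².
ω_f = L / I = 31.37 / 2.660 = 11.79 rad/s.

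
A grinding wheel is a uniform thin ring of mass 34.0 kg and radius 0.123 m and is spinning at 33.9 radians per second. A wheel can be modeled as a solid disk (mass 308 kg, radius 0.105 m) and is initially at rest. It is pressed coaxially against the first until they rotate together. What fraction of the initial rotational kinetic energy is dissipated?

No external torque acts about the common axis, so total angular momentum is conserved.
Moments of inertia: I_A = (34.0)(0.123)² = 0.5144 kg·m²; I_B = ½(308)(0.105)² = 1.698 kg·m².
Taking A's sense as positive: L = (0.5144)(33.9) = 17.44 kg·m²·rad/s.
Combined I = 0.5144 + 1.698 = 2.212 kg·m².
ω_f = L / I = 17.44 / 2.212 = 7.882 rad/s.
KE_i = ½ΣIω² = 295.6 J; KE_f = ½(2.212)(7.882)² = 68.73 J.
Fraction dissipated = (KE_i − KE_f)/KE_i = 0.7675.

fraction ≈ 0.767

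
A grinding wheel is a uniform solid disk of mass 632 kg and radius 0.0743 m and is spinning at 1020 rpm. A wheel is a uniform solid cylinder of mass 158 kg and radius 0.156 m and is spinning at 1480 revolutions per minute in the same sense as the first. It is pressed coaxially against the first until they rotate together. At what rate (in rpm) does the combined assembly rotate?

The coupling torques are internal; angular momentum about the shared axis is conserved.
Moments of inertia: I_A = ½(632)(0.0743)² = 1.744 kg·m²; I_B = ½(158)(0.156)² = 1.923 kg·m².
Taking A's sense as positive: L = (1.744)(1020) + (1.923)(1480) = 4625 kg·m²·rpm.
Combined I = 1.744 + 1.923 = 3.667 kg·m².
ω_f = L / I = 4625 / 3.667 = 1261 rpm.

|ω_f| ≈ 1260 rpm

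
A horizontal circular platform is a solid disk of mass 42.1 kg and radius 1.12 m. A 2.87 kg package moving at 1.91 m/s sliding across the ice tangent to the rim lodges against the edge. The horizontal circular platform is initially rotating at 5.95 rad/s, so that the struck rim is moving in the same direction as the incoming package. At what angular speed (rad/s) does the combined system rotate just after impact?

|ω_f| ≈ 5.44 rad/s

About the central axle the impulsive forces during the collision are internal, so angular momentum about that axis is conserved.
I_p = ½(42.1)(1.12)² = 26.41 kg·m². Taking the sense of the package's angular momentum as positive, L_{package} = m v R = (2.87)(1.91)(1.12) = 6.140 kg·m²/s.
L_i = +I_p ω_p + m v R = +(26.41)(5.95) + 6.140 = 163.2 kg·m²/s.
After sticking, I_f = I_p + m R² = 26.41 + (2.87)(1.12)² = 30.01 kg·m².
ω_f = L_i / I_f = 163.2 / 30.01 = 5.441 rad/s.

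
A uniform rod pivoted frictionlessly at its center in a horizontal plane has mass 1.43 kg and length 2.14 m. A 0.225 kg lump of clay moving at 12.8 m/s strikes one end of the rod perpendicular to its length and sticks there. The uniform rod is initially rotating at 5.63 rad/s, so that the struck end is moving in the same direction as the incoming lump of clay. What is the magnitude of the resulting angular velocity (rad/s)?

About the pivot the impulsive forces during the collision are internal, so angular momentum about that axis is conserved.
I_p = (1/12)(1.43)(2.14)² = 0.5457 kg·m². Taking the sense of the lump of clay's angular momentum as positive, L_{lump} = m v R = (0.225)(12.8)(2.14/2) = 3.082 kg·m²/s.
L_i = +I_p ω_p + m v R = +(0.5457)(5.63) + 3.082 = 6.154 kg·m²/s.
After sticking, I_f = I_p + m R² = 0.5457 + (0.225)(2.14/2)² = 0.8033 kg·m².
ω_f = L_i / I_f = 6.154 / 0.8033 = 7.661 rad/s.

|ω_f| ≈ 7.66 rad/s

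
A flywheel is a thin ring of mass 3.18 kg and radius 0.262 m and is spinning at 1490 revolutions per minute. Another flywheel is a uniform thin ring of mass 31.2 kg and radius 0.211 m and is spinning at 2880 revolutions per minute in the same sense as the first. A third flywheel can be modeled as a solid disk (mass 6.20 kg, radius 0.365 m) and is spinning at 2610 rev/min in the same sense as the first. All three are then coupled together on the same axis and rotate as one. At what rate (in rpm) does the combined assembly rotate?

|ω_f| ≈ 2670 rpm

The coupling torques are internal; angular momentum about the shared axis is conserved.
Moments of inertia: I_A = (3.18)(0.262)² = 0.2183 kg·m²; I_B = (31.2)(0.211)² = 1.389 kg·m²; I_C = ½(6.20)(0.365)² = 0.4130 kg·m².
Taking A's sense as positive: L = (0.2183)(1490) + (1.389)(2880) + (0.4130)(2610) = 5404 kg·m²·rpm.
Combined I = 0.2183 + 1.389 + 0.4130 = 2.020 kg·m².
ω_f = L / I = 5404 / 2.020 = 2675 rpm.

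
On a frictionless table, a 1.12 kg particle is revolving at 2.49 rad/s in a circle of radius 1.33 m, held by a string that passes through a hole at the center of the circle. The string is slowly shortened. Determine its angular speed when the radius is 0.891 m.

The constraining force is radial, so m r² ω about the center is conserved.
ω₂ = ω₁ (r₁/r₂)² = (2.49)(1.33/0.891)² = 5.548 rad/s.

ω₂ ≈ 5.55 rad/s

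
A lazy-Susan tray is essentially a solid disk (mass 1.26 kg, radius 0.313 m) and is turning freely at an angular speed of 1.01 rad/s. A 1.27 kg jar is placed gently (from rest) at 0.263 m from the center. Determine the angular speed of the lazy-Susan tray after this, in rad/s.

ω_f ≈ 0.417 rad/s

No external torque acts about the center; L_before = L_after.
I_p = ½(1.26)(0.313)² = 0.06172 kg·m².
Added inertia Σmr² = (1.27)(0.263)² = 0.08784 kg·m²; I_f = 0.06172 + 0.08784 = 0.1496 kg·m².
ω_f = I_p ω_i / I_f = (0.06172)(1.01) / 0.1496 = 0.4168 rad/s.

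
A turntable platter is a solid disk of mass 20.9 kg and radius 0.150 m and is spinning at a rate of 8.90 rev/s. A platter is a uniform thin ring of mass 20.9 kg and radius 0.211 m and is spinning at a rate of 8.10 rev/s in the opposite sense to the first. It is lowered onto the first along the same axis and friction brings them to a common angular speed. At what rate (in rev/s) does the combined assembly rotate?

The coupling torques are internal; angular momentum about the shared axis is conserved.
Moments of inertia: I_A = ½(20.9)(0.150)² = 0.2351 kg·m²; I_B = (20.9)(0.211)² = 0.9305 kg·m².
Taking A's sense as positive: L = (0.2351)(8.90) − (0.9305)(8.10) = -5.444 kg·m²·rev/s.
Combined I = 0.2351 + 0.9305 = 1.166 kg·m².
ω_f = L / I = -5.444 / 1.166 = -4.671 rev/s.

|ω_f| ≈ 4.67 rev/s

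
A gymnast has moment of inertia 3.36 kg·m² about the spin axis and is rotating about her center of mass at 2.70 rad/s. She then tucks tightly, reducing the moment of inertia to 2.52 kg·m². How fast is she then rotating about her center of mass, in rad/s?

ω₂ ≈ 3.60 rad/s

With no external torque about the axis, L is conserved: I₁ω₁ = I₂ω₂.
ω₂ = I₁ω₁ / I₂ = (3.360)(2.70 rad/s) / (2.520) = 3.600 rad/s.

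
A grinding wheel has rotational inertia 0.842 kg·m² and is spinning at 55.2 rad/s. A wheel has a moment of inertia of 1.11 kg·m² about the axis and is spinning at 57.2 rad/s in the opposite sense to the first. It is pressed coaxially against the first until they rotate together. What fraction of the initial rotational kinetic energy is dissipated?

fraction ≈ 0.976

The coupling torques are internal; angular momentum about the shared axis is conserved.
Taking A's sense as positive: L = (0.8420)(55.2) − (1.110)(57.2) = -17.01 kg·m²·rad/s.
Combined I = 0.8420 + 1.110 = 1.952 kg·m².
ω_f = L / I = -17.01 / 1.952 = -8.716 rad/s.
KE_i = ½ΣIω² = 3099 J; KE_f = ½(1.952)(8.716)² = 74.15 J.
Fraction dissipated = (KE_i − KE_f)/KE_i = 0.9761.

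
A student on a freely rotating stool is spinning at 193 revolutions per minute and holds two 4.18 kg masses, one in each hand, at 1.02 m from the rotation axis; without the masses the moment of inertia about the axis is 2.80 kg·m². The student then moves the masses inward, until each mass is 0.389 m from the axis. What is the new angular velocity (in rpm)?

With no external torque about the axis, L is conserved: I₁ω₁ = I₂ω₂.
I₁ = 2.80 + 2(4.18)(1.02)² = 11.50 kg·m²; I₂ = 2.80 + 2(4.18)(0.389)² = 4.065 kg·m².
ω₂ = I₁ω₁ / I₂ = (11.50)(193 rpm) / (4.065) = 545.9 rpm.

ω₂ ≈ 546 rpm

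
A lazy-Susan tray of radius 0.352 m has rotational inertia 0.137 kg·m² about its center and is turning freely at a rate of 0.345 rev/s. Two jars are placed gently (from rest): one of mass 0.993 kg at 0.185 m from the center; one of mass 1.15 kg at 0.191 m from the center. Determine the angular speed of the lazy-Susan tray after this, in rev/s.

The added mass arrives with no angular momentum about the center, and any external torque about the center is negligible, so the system's angular momentum is conserved.
Added inertia Σmr² = (0.993)(0.185)² + (1.15)(0.191)² = 0.07594 kg·m²; I_f = 0.1370 + 0.07594 = 0.2129 kg·m².
ω_f = I_p ω_i / I_f = (0.1370)(0.345) / 0.2129 = 0.2220 rev/s.

ω_f ≈ 0.222 rev/s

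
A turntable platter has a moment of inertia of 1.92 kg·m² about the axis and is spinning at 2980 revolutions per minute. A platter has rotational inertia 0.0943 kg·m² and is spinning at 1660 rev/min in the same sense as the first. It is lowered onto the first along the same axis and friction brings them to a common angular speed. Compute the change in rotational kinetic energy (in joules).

ΔKE ≈ -859 J

No external torque acts about the common axis, so total angular momentum is conserved.
Taking A's sense as positive: L = (1.920)(2980) + (0.09430)(1660) = 5878 kg·m²·rpm.
Combined I = 1.920 + 0.09430 = 2.014 kg·m².
ω_f = L / I = 5878 / 2.014 = 2918 rpm.
KE_i = ½ΣIω² = 94910 J; KE_f = ½(2.014)(305.6)² = 94060 J.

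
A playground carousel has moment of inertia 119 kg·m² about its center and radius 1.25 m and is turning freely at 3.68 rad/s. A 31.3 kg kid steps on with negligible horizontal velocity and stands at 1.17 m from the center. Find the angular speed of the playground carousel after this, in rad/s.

ω_f ≈ 2.71 rad/s

The added mass arrives with no angular momentum about the center, and any external torque about the center is negligible, so the system's angular momentum is conserved.
Added inertia Σmr² = (31.3)(1.17)² = 42.85 kg·m²; I_f = 119.0 + 42.85 = 161.8 kg·m².
ω_f = I_p ω_i / I_f = (119.0)(3.68) / 161.8 = 2.706 rad/s.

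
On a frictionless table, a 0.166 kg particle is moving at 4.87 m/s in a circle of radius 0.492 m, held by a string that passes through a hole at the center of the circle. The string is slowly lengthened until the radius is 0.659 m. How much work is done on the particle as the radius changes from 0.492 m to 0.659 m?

W ≈ -0.871 J

The only horizontal force on the mass is along the cord (radial), so it exerts no torque about the hole and angular momentum m v r is conserved.
v₂ = v₁ r₁ / r₂ = (4.87)(0.492) / (0.659) = 3.636 m/s.
W = ΔKE = ½m(v₂² − v₁²) = -0.8713 J.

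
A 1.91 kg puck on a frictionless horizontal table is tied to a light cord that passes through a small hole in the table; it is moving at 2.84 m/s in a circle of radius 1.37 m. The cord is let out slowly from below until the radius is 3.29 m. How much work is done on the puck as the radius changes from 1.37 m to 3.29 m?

The only horizontal force on the mass is along the cord (radial), so it exerts no torque about the hole and angular momentum m v r is conserved.
v₂ = v₁ r₁ / r₂ = (2.84)(1.37) / (3.29) = 1.183 m/s.
W = ΔKE = ½m(v₂² − v₁²) = -6.367 J.

W ≈ -6.37 J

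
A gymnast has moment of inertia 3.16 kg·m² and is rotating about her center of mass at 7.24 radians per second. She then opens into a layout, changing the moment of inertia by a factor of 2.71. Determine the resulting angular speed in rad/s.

No external torque acts about the spin axis, so angular momentum is conserved.
I₂ = 2.71 × 3.16 = 8.564 kg·m².
ω₂ = I₁ω₁ / I₂ = (3.160)(7.24 rad/s) / (8.564) = 2.672 rad/s.

ω₂ ≈ 2.67 rad/s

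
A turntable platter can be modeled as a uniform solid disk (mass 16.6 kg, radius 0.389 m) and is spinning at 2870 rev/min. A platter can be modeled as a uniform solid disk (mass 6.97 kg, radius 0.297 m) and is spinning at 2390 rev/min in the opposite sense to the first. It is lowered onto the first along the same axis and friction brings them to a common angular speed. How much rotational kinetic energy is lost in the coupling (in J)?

No external torque acts about the common axis, so total angular momentum is conserved.
Moments of inertia: I_A = ½(16.6)(0.389)² = 1.256 kg·m²; I_B = ½(6.97)(0.297)² = 0.3074 kg·m².
Taking A's sense as positive: L = (1.256)(2870) − (0.3074)(2390) = 2870 kg·m²·rpm.
Combined I = 1.256 + 0.3074 = 1.563 kg·m².
ω_f = L / I = 2870 / 1.563 = 1836 rpm.
KE_i = ½ΣIω² = 66350 J; KE_f = ½(1.563)(192.2)² = 28890 J.

ΔKE lost ≈ 37500 J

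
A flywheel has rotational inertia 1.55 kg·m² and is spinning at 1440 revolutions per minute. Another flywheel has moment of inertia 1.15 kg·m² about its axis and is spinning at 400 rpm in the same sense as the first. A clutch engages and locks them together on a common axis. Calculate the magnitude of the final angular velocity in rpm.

The coupling torques are internal; angular momentum about the shared axis is conserved.
Taking A's sense as positive: L = (1.550)(1440) + (1.150)(400) = 2692 kg·m²·rpm.
Combined I = 1.550 + 1.150 = 2.700 kg·m².
ω_f = L / I = 2692 / 2.700 = 997.0 rpm.

|ω_f| ≈ 997 rpm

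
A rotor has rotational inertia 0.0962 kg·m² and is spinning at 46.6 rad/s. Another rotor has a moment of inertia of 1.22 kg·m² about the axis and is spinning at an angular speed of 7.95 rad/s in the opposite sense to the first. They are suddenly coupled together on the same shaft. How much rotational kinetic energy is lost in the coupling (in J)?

ΔKE lost ≈ 133 J

The coupling torques are internal; angular momentum about the shared axis is conserved.
Taking A's sense as positive: L = (0.09620)(46.6) − (1.220)(7.95) = -5.216 kg·m²·rad/s.
Combined I = 0.09620 + 1.220 = 1.316 kg·m².
ω_f = L / I = -5.216 / 1.316 = -3.963 rad/s.
KE_i = ½ΣIω² = 143.0 J; KE_f = ½(1.316)(3.963)² = 10.34 J.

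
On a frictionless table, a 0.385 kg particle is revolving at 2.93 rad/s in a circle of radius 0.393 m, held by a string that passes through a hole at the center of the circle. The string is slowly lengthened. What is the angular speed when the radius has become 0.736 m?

ω₂ ≈ 0.835 rad/s

No torque about the axis ⇒ m r₁² ω₁ = m r₂² ω₂.
ω₂ = ω₁ (r₁/r₂)² = (2.93)(0.393/0.736)² = 0.8354 rad/s.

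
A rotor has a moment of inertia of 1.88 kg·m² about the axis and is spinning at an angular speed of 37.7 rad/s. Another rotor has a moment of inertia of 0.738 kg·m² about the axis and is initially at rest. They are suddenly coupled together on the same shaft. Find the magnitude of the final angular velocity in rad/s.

|ω_f| ≈ 27.1 rad/s

No external torque acts about the common axis, so total angular momentum is conserved.
Taking A's sense as positive: L = (1.880)(37.7) = 70.88 kg·m²·rad/s.
Combined I = 1.880 + 0.7380 = 2.618 kg·m².
ω_f = L / I = 70.88 / 2.618 = 27.07 rad/s.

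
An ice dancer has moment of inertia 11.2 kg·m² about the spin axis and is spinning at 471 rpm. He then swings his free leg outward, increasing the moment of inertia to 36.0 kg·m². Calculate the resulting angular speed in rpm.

ω₂ ≈ 147 rpm

With no external torque about the axis, L is conserved: I₁ω₁ = I₂ω₂.
ω₂ = I₁ω₁ / I₂ = (11.20)(471 rpm) / (36.00) = 146.5 rpm.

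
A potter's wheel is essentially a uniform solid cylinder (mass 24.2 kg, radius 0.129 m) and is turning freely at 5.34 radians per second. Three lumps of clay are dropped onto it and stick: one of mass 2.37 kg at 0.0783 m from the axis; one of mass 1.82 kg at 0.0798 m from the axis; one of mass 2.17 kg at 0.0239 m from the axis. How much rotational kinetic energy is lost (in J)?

energy lost ≈ 0.343 J

No external torque acts about the axis; L_before = L_after.
I_p = ½(24.2)(0.129)² = 0.2014 kg·m².
Added inertia Σmr² = (2.37)(0.0783)² + (1.82)(0.0798)² + (2.17)(0.0239)² = 0.02736 kg·m²; I_f = 0.2014 + 0.02736 = 0.2287 kg·m².
ω_f = I_p ω_i / I_f = (0.2014)(5.34) / 0.2287 = 4.701 rad/s.
KE_i = ½(0.2014)(5.340 rad/s)² = 2.871 J; KE_f = ½(0.2287)(4.701)² = 2.527 J.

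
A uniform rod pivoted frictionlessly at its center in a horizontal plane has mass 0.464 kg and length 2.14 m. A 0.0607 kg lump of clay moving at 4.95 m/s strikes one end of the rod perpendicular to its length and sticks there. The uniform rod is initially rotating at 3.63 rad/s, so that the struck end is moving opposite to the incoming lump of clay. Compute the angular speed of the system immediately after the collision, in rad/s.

|ω_f| ≈ 1.30 rad/s

The axle reaction passes through the pivot and exerts no torque about it; angular momentum about the pivot is conserved through the impact.
I_p = (1/12)(0.464)(2.14)² = 0.1771 kg·m². Taking the sense of the lump of clay's angular momentum as positive, L_{lump} = m v R = (0.0607)(4.95)(2.14/2) = 0.3215 kg·m²/s.
L_i = −I_p ω_p + m v R = −(0.1771)(3.63) + 0.3215 = -0.3213 kg·m²/s.
After sticking, I_f = I_p + m R² = 0.1771 + (0.0607)(2.14/2)² = 0.2466 kg·m².
ω_f = L_i / I_f = -0.3213 / 0.2466 = -1.303 rad/s.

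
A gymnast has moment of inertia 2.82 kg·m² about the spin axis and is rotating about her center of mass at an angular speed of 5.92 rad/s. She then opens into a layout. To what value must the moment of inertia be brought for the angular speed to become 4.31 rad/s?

I₂ ≈ 3.87 kg·m²

No external torque acts about the spin axis, so angular momentum is conserved.
I₂ = I₁ω₁ / ω₂ = (2.82)(5.92) / (4.31) = 3.873 kg·m².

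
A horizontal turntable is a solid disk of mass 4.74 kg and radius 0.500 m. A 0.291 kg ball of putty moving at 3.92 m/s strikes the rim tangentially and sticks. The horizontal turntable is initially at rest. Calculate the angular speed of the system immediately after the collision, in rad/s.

|ω_f| ≈ 0.857 rad/s

The axle reaction passes through the axle and exerts no torque about it; angular momentum about the axle is conserved through the impact.
I_p = ½(4.74)(0.500)² = 0.5925 kg·m². Taking the sense of the ball of putty's angular momentum as positive, L_{ball} = m v R = (0.291)(3.92)(0.500) = 0.5704 kg·m²/s.
L_i = 0 + 0.5704 = 0.5704 kg·m²/s.
After sticking, I_f = I_p + m R² = 0.5925 + (0.291)(0.500)² = 0.6653 kg·m².
ω_f = L_i / I_f = 0.5704 / 0.6653 = 0.8574 rad/s.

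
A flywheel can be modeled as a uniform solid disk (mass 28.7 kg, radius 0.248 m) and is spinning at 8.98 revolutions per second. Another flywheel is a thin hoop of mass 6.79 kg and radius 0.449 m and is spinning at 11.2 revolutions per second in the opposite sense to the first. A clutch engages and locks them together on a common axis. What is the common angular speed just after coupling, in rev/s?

|ω_f| ≈ 3.29 rev/s

The coupling torques are internal; angular momentum about the shared axis is conserved.
Moments of inertia: I_A = ½(28.7)(0.248)² = 0.8826 kg·m²; I_B = (6.79)(0.449)² = 1.369 kg·m².
Taking A's sense as positive: L = (0.8826)(8.98) − (1.369)(11.2) = -7.406 kg·m²·rev/s.
Combined I = 0.8826 + 1.369 = 2.251 kg·m².
ω_f = L / I = -7.406 / 2.251 = -3.289 rev/s.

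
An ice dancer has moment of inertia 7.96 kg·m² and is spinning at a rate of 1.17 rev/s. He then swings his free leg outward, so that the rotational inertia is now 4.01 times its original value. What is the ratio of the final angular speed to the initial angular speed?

ω₂/ω₁ ≈ 0.249

With no external torque about the axis, L is conserved: I₁ω₁ = I₂ω₂.
I₂ = 4.01 × 7.96 = 31.92 kg·m².
ω₂/ω₁ = I₁/I₂ = 7.960 / 31.92 = 0.2494.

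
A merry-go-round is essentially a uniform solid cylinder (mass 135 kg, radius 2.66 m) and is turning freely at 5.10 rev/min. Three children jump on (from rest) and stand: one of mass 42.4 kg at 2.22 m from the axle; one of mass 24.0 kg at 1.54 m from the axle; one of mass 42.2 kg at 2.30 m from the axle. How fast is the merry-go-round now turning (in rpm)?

No external torque acts about the axle; L_before = L_after.
I_p = ½(135)(2.66)² = 477.6 kg·m².
Added inertia Σmr² = (42.4)(2.22)² + (24.0)(1.54)² + (42.2)(2.30)² = 489.1 kg·m²; I_f = 477.6 + 489.1 = 966.7 kg·m².
ω_f = I_p ω_i / I_f = (477.6)(5.10) / 966.7 = 2.520 rpm.

ω_f ≈ 2.52 rpm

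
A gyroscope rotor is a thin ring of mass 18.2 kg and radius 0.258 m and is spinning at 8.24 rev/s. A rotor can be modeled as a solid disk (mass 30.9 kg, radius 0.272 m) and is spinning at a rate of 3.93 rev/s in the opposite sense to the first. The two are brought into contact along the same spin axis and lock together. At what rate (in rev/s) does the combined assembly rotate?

|ω_f| ≈ 2.33 rev/s

The coupling torques are internal; angular momentum about the shared axis is conserved.
Moments of inertia: I_A = (18.2)(0.258)² = 1.211 kg·m²; I_B = ½(30.9)(0.272)² = 1.143 kg·m².
Taking A's sense as positive: L = (1.211)(8.24) − (1.143)(3.93) = 5.490 kg·m²·rev/s.
Combined I = 1.211 + 1.143 = 2.355 kg·m².
ω_f = L / I = 5.490 / 2.355 = 2.332 rev/s.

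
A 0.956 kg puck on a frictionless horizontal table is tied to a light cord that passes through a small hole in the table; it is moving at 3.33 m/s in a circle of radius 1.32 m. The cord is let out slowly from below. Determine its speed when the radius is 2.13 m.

v₂ ≈ 2.06 m/s

Central (radial) force ⇒ zero torque about the center ⇒ m v r is constant.
v₂ = v₁ r₁ / r₂ = (3.33)(1.32) / (2.13) = 2.064 m/s.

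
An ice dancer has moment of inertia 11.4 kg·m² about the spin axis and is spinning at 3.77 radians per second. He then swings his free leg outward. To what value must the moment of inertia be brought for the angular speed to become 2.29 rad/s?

Angular momentum about the spin axis is conserved since the torque about it is zero.
I₂ = I₁ω₁ / ω₂ = (11.4)(3.77) / (2.29) = 18.77 kg·m².

I₂ ≈ 18.8 kg·m²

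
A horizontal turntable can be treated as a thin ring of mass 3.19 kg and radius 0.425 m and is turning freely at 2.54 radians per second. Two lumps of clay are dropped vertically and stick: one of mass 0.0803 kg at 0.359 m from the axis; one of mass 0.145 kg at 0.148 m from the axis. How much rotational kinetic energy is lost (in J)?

energy lost ≈ 0.0426 J

No external torque acts about the axis; L_before = L_after.
I_p = (3.19)(0.425)² = 0.5762 kg·m².
Added inertia Σmr² = (0.0803)(0.359)² + (0.145)(0.148)² = 0.01353 kg·m²; I_f = 0.5762 + 0.01353 = 0.5897 kg·m².
ω_f = I_p ω_i / I_f = (0.5762)(2.54) / 0.5897 = 2.482 rad/s.
KE_i = ½(0.5762)(2.540 rad/s)² = 1.859 J; KE_f = ½(0.5897)(2.482)² = 1.816 J.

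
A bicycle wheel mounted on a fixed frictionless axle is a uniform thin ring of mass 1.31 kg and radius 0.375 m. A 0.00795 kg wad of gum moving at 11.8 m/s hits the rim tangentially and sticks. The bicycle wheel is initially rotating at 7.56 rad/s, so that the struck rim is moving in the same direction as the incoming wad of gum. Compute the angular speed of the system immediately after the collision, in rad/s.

The axle reaction passes through the axle and exerts no torque about it; angular momentum about the axle is conserved through the impact.
I_p = (1.31)(0.375)² = 0.1842 kg·m². Taking the sense of the wad of gum's angular momentum as positive, L_{wad} = m v R = (0.00795)(11.8)(0.375) = 0.03518 kg·m²/s.
L_i = +I_p ω_p + m v R = +(0.1842)(7.56) + 0.03518 = 1.428 kg·m²/s.
After sticking, I_f = I_p + m R² = 0.1842 + (0.00795)(0.375)² = 0.1853 kg·m².
ω_f = L_i / I_f = 1.428 / 0.1853 = 7.704 rad/s.

|ω_f| ≈ 7.70 rad/s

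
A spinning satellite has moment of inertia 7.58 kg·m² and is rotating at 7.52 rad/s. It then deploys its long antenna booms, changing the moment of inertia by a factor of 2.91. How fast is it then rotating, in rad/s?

No external torque acts about the spin axis, so angular momentum is conserved.
I₂ = 2.91 × 7.58 = 22.06 kg·m².
ω₂ = I₁ω₁ / I₂ = (7.580)(7.52 rad/s) / (22.06) = 2.584 rad/s.

ω₂ ≈ 2.58 rad/s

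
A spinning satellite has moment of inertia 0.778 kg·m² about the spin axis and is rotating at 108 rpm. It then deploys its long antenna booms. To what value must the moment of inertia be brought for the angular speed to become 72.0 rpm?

Angular momentum about the spin axis is conserved since the torque about it is zero.
I₂ = I₁ω₁ / ω₂ = (0.778)(108) / (72.0) = 1.167 kg·m².

I₂ ≈ 1.17 kg·m²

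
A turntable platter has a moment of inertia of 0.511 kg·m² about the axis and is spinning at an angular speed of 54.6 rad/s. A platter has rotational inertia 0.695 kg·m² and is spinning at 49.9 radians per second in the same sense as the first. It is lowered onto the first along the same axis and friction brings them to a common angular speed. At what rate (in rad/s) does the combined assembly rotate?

|ω_f| ≈ 51.9 rad/s

No external torque acts about the common axis, so total angular momentum is conserved.
Taking A's sense as positive: L = (0.5110)(54.6) + (0.6950)(49.9) = 62.58 kg·m²·rad/s.
Combined I = 0.5110 + 0.6950 = 1.206 kg·m².
ω_f = L / I = 62.58 / 1.206 = 51.89 rad/s.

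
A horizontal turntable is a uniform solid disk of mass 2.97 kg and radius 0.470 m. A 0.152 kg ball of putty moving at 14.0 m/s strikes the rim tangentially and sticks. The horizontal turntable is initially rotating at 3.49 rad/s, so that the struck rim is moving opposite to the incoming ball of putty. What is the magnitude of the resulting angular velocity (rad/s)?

|ω_f| ≈ 0.400 rad/s

About the axle the impulsive forces during the collision are internal, so angular momentum about that axis is conserved.
I_p = ½(2.97)(0.470)² = 0.3280 kg·m². Taking the sense of the ball of putty's angular momentum as positive, L_{ball} = m v R = (0.152)(14.0)(0.470) = 1.000 kg·m²/s.
L_i = −I_p ω_p + m v R = −(0.3280)(3.49) + 1.000 = -0.1447 kg·m²/s.
After sticking, I_f = I_p + m R² = 0.3280 + (0.152)(0.470)² = 0.3616 kg·m².
ω_f = L_i / I_f = -0.1447 / 0.3616 = -0.4001 rad/s.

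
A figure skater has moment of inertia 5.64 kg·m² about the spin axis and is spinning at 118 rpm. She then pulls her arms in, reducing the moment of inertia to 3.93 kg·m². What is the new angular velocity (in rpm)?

Angular momentum about the spin axis is conserved since the torque about it is zero.
ω₂ = I₁ω₁ / I₂ = (5.640)(118 rpm) / (3.930) = 169.3 rpm.

ω₂ ≈ 169 rpm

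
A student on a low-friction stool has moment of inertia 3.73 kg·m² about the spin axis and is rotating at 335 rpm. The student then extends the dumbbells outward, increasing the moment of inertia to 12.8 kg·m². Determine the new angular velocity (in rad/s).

ω₂ ≈ 10.2 rad/s

Angular momentum about the spin axis is conserved since the torque about it is zero.
ω₂ = I₁ω₁ / I₂ = (3.730)(335 rpm) / (12.80) = 97.62 rpm = 10.22 rad/s.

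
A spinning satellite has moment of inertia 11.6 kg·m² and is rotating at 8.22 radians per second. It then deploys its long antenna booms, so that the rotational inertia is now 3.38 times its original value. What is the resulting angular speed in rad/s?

Angular momentum about the spin axis is conserved since the torque about it is zero.
I₂ = 3.38 × 11.6 = 39.21 kg·m².
ω₂ = I₁ω₁ / I₂ = (11.60)(8.22 rad/s) / (39.21) = 2.432 rad/s.

ω₂ ≈ 2.43 rad/s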